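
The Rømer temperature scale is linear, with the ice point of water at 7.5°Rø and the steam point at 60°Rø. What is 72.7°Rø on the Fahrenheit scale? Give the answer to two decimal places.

255.54°F

Linear interpolation between the fixed points: C = (72.7 - 7.5) × 100 / (60 - 7.5) = 124.1905°C.
Then 124.1905 × 1.8 + 32 = 255.54°F.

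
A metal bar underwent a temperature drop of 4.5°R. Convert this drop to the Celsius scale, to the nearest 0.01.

An interval of 1°R corresponds to 5/9°C.
4.5 × 5/9 = 2.50.

2.50°C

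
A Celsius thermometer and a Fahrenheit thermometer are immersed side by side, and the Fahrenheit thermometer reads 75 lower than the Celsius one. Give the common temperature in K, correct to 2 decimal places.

Let x be the Celsius reading; then the Fahrenheit reading is 1.8·x + 32.
(1.8·x + 32) - x = -75  ⇒  (0.8)·x = -107  ⇒  x = -133.7500°C.
In kelvin: -133.7500 + 273.15 = 139.40 K.

139.40 K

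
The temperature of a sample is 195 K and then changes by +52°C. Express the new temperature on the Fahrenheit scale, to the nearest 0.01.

-15.07°F

Initial temperature in Celsius: 195 - 273.15 = -78.1500°C.
Final Celsius temperature: -78.1500 + 52.0000 = -26.1500°C.
In Fahrenheit: -26.1500 × 1.8 + 32 = -15.07°F.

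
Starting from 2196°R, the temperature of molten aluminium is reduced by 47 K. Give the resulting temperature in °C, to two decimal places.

Initial temperature in Celsius: (2196 - 491.67) × 5/9 = 946.8500°C.
The 47 K change is an interval; Kelvin and Celsius degrees are the same size, so ΔC = -47°C.
Final Celsius temperature: 946.8500 - 47.0000 = 899.8500°C.

899.85°C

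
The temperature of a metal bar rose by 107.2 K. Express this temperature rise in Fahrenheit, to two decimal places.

192.96°F

An interval of 1 K corresponds to 1.8°F.
107.2 × 1.8 = 192.96.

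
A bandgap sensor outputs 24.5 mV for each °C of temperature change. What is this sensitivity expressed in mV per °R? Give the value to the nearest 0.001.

The quantity depends on a temperature interval, so only the ratio of degree sizes applies; the offset between the scales is irrelevant.
A change of 1°R is a change of 5/9°C, so per °R the value is 24.5 × 5/9 = 13.611.

13.611 mV per °R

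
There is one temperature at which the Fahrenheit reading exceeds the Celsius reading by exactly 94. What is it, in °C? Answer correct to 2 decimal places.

Let C be the Celsius reading. The Fahrenheit reading is F = 1.8·C + 32.
Require F - C = 94: (0.8)·C + 32 = 94.
C = (94 - 32) / (0.8) = 77.50.

77.50°C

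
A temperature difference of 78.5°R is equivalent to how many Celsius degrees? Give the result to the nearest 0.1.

For a temperature interval the offset drops out; only the factor 5/9 applies.
78.5 × 5/9 = 43.6.

43.6°C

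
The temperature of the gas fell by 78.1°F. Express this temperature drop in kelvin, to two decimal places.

43.39 K

An interval of 1°F corresponds to 5/9 K.
78.1 × 5/9 = 43.39.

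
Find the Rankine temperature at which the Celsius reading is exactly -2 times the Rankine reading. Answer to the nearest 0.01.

106.88°R

Let R be the Rankine reading. The Celsius reading is C = 5/9·R - 273.15.
Require C = -2·R: 5/9·R - 273.15 = -2·R.
(23/9)·R = 273.15  ⇒  R = 106.88.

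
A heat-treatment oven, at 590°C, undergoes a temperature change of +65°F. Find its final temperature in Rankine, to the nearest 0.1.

1618.7°R

The 65°F change is an interval, so only the factor 5/9 applies: +65 × 5/9 = +36.1111°C.
Final Celsius temperature: 590.0000 + 36.1111 = 626.1111°C.
In Rankine: 626.1111 × 1.8 + 491.67 = 1618.7°R.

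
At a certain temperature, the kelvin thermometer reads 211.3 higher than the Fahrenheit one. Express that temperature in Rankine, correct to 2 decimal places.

558.83°R

Let x be the Fahrenheit reading; then the kelvin reading is 5/9·x + 255.372.
(5/9·x + 255.372) - x = 211.3  ⇒  (-4/9)·x = -44.0722  ⇒  x = 99.1625°F.
In Celsius: (99.1625 - 32) × 5/9 = 37.3125°C.
In Rankine: 37.3125 × 1.8 + 491.67 = 558.83°R.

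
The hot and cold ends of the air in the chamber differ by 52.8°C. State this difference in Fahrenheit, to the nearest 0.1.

For a temperature interval the offset drops out; only the factor 1.8 applies.
52.8 × 1.8 = 95.0.

95.0°F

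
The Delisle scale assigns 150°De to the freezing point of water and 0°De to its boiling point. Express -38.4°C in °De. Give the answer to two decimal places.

Linearly onto the Delisle scale: 150 + (-38.4000 / 100) × (0 - 150) = 207.60°De.

207.60°De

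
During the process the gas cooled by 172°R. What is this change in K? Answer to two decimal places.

95.56 K

For a temperature interval the offset drops out; only the factor 5/9 applies.
172 × 5/9 = 95.56.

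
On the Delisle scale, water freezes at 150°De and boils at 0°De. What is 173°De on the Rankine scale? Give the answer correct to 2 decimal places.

Linear interpolation between the fixed points: C = (173 - 150) × 100 / (0 - 150) = -15.3333°C.
Then -15.3333 × 1.8 + 491.67 = 464.07°R.

464.07°R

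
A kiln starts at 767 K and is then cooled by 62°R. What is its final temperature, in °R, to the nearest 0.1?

1318.6°R

Initial temperature in Celsius: 767 - 273.15 = 493.8500°C.
The 62°R change is an interval, so only the factor 5/9 applies: -62 × 5/9 = -34.4444°C.
Final Celsius temperature: 493.8500 - 34.4444 = 459.4056°C.
In Rankine: 459.4056 × 1.8 + 491.67 = 1318.6°R.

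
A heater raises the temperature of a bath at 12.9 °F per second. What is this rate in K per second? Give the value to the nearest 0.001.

Since only a temperature interval is involved, the additive offset between the scales drops out.
A change of 1°F is a change of 5/9 K, so 12.9 × 5/9 = 7.167.

7.167 K/second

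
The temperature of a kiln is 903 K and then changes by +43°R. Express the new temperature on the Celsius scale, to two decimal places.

653.74°C

Initial temperature in Celsius: 903 - 273.15 = 629.8500°C.
The 43°R change is an interval, so only the factor 5/9 applies: +43 × 5/9 = +23.8889°C.
Final Celsius temperature: 629.8500 + 23.8889 = 653.7389°C.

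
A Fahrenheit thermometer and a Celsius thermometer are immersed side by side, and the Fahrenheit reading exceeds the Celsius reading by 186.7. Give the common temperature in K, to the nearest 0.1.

466.5 K

Let x be the Fahrenheit reading; then the Celsius reading is 5/9·x - 17.7778.
(5/9·x - 17.7778) - x = -186.7  ⇒  (-4/9)·x = -168.922  ⇒  x = 380.0750°F.
In Celsius: (380.075 - 32) × 5/9 = 193.3750°C.
In kelvin: 193.3750 + 273.15 = 466.5 K.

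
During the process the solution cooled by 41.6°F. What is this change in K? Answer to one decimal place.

An interval of 1°F corresponds to 5/9 K.
41.6 × 5/9 = 23.1.

23.1 K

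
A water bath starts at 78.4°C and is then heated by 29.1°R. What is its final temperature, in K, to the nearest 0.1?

The 29.1°R change is an interval, so only the factor 5/9 applies: +29.1 × 5/9 = +16.1667°C.
Final Celsius temperature: 78.4000 + 16.1667 = 94.5667°C.
In kelvin: 94.5667 + 273.15 = 367.7 K.

367.7 K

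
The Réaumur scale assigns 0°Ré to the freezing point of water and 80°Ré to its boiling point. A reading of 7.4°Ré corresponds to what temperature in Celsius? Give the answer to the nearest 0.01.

Linear interpolation between the fixed points: C = (7.4 - 0) × 100 / (80 - 0) = 9.2500°C.

9.25°C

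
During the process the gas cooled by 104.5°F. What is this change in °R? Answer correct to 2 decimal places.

Fahrenheit and Rankine degrees are the same size, so the interval is unchanged: 104.50.

104.50°R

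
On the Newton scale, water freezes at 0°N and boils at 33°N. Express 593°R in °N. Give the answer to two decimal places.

First in Celsius: (593 - 491.67) × 5/9 = 56.2944°C.
Linearly onto the Newton scale: 0 + (56.2944 / 100) × (33 - 0) = 18.58°N.

18.58°N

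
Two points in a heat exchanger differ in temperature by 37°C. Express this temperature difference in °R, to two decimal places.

66.60°R

An interval of 1°C corresponds to 1.8°R.
37 × 1.8 = 66.60.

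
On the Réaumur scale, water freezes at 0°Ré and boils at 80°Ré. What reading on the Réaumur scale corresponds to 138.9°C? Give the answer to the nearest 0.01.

Linearly onto the Réaumur scale: 0 + (138.9000 / 100) × (80 - 0) = 111.12°Ré.

111.12°Ré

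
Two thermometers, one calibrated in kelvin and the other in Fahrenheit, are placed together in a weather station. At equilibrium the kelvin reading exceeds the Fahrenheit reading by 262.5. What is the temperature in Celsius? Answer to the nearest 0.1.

-26.7°C

Let x be the kelvin reading; then the Fahrenheit reading is 1.8·x - 459.67.
(1.8·x - 459.67) - x = -262.5  ⇒  (0.8)·x = 197.17  ⇒  x = 246.4625 K.
In Celsius: 246.4625 - 273.15 = -26.7°C.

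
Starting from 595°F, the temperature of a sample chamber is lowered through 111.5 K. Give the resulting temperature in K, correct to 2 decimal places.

474.43 K

Initial temperature in Celsius: (595 - 32) × 5/9 = 312.7778°C.
The 111.5 K change is an interval; Kelvin and Celsius degrees are the same size, so ΔC = -111.5°C.
Final Celsius temperature: 312.7778 - 111.5000 = 201.2778°C.
In kelvin: 201.2778 + 273.15 = 474.43 K.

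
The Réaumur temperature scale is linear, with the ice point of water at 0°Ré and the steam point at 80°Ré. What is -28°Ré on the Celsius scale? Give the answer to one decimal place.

-35.0°C

Linear interpolation between the fixed points: C = (-28 - 0) × 100 / (80 - 0) = -35.0000°C.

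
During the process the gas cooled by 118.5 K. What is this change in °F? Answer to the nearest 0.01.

An interval of 1 K corresponds to 1.8°F.
118.5 × 1.8 = 213.30.

213.30°F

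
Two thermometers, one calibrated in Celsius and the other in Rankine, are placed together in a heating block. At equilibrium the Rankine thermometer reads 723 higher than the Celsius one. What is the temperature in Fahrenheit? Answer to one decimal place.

Let x be the Celsius reading; then the Rankine reading is 1.8·x + 491.67.
(1.8·x + 491.67) - x = 723  ⇒  (0.8)·x = 231.33  ⇒  x = 289.1625°C.
In Fahrenheit: 289.1625 × 1.8 + 32 = 552.5°F.

552.5°F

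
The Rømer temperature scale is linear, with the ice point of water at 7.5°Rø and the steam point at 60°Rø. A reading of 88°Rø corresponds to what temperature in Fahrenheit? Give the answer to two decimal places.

308.00°F

Linear interpolation between the fixed points: C = (88 - 7.5) × 100 / (60 - 7.5) = 153.3333°C.
Then 153.3333 × 1.8 + 32 = 308.00°F.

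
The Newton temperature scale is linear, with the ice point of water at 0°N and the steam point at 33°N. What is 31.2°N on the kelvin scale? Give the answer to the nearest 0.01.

Linear interpolation between the fixed points: C = (31.2 - 0) × 100 / (33 - 0) = 94.5455°C.
Then 94.5455 + 273.15 = 367.70 K.

367.70 K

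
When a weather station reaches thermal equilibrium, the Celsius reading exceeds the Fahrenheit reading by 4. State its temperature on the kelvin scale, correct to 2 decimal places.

Let x be the Celsius reading; then the Fahrenheit reading is 1.8·x + 32.
(1.8·x + 32) - x = -4  ⇒  (0.8)·x = -36  ⇒  x = -45.0000°C.
In kelvin: -45.0000 + 273.15 = 228.15 K.

228.15 K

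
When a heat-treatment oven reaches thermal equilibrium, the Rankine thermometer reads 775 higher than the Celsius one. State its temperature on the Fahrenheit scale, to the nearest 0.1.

669.5°F

Let x be the Celsius reading; then the Rankine reading is 1.8·x + 491.67.
(1.8·x + 491.67) - x = 775  ⇒  (0.8)·x = 283.33  ⇒  x = 354.1625°C.
In Fahrenheit: 354.1625 × 1.8 + 32 = 669.5°F.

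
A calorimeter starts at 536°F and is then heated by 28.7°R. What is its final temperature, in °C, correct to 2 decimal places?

Initial temperature in Celsius: (536 - 32) × 5/9 = 280.0000°C.
The 28.7°R change is an interval, so only the factor 5/9 applies: +28.7 × 5/9 = +15.9444°C.
Final Celsius temperature: 280.0000 + 15.9444 = 295.9444°C.

295.94°C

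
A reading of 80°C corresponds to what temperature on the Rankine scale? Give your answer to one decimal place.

635.7°R

In Rankine: 80.0000 × 1.8 + 491.67 = 635.7°R.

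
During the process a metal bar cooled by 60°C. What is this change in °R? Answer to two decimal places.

An interval of 1°C corresponds to 1.8°R.
60 × 1.8 = 108.00.

108.00°R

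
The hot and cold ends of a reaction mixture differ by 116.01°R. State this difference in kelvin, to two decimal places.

For a temperature interval the offset drops out; only the factor 5/9 applies.
116.01 × 5/9 = 64.45.

64.45 K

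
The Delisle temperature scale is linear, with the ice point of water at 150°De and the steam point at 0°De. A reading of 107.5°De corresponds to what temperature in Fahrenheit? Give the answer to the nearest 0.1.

83.0°F

Linear interpolation between the fixed points: C = (107.5 - 150) × 100 / (0 - 150) = 28.3333°C.
Then 28.3333 × 1.8 + 32 = 83.0°F.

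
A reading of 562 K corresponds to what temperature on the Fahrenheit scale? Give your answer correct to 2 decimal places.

551.93°F

In Celsius: 562 - 273.15 = 288.8500°C.
In Fahrenheit: 288.8500 × 1.8 + 32 = 551.93°F.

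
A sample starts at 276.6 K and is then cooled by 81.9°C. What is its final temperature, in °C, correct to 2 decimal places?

Initial temperature in Celsius: 276.6 - 273.15 = 3.4500°C.
Final Celsius temperature: 3.4500 - 81.9000 = -78.4500°C.

-78.45°C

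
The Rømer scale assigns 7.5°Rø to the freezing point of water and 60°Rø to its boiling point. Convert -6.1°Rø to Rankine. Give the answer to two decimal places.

Linear interpolation between the fixed points: C = (-6.1 - 7.5) × 100 / (60 - 7.5) = -25.9048°C.
Then -25.9048 × 1.8 + 491.67 = 445.04°R.

445.04°R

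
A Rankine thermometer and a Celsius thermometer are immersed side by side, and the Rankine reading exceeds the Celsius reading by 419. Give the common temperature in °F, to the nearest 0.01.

Let x be the Rankine reading; then the Celsius reading is 5/9·x - 273.15.
(5/9·x - 273.15) - x = -419  ⇒  (-4/9)·x = -145.85  ⇒  x = 328.1625°R.
In Celsius: (328.1625 - 491.67) × 5/9 = -90.8375°C.
In Fahrenheit: -90.8375 × 1.8 + 32 = -131.51°F.

-131.51°F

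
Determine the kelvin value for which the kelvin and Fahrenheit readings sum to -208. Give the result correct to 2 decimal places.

Let K be the kelvin reading. The Fahrenheit reading is F = 1.8·K - 459.67.
Require K + F = -208: (2.8)·K - 459.67 = -208.
K = (-208 + 459.67) / (2.8) = 89.88.

89.88 K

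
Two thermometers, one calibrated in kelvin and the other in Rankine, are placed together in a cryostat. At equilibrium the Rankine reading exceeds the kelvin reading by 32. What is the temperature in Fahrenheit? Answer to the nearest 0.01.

-387.67°F

Let x be the kelvin reading; then the Rankine reading is 1.8·x.
(1.8·x) - x = 32  ⇒  (0.8)·x = 32  ⇒  x = 40.0000 K.
In Celsius: 40 - 273.15 = -233.1500°C.
In Fahrenheit: -233.1500 × 1.8 + 32 = -387.67°F.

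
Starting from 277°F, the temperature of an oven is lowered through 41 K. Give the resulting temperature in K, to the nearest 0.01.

368.26 K

Initial temperature in Celsius: (277 - 32) × 5/9 = 136.1111°C.
The 41 K change is an interval; Kelvin and Celsius degrees are the same size, so ΔC = -41°C.
Final Celsius temperature: 136.1111 - 41.0000 = 95.1111°C.
In kelvin: 95.1111 + 273.15 = 368.26 K.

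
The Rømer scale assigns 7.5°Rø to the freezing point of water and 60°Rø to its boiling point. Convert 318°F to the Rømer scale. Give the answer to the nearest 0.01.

First in Celsius: (318 - 32) × 5/9 = 158.8889°C.
Linearly onto the Rømer scale: 7.5 + (158.8889 / 100) × (60 - 7.5) = 90.92°Rø.

90.92°Rø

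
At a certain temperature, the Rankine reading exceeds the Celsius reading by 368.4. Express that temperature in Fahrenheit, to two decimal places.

Let x be the Rankine reading; then the Celsius reading is 5/9·x - 273.15.
(5/9·x - 273.15) - x = -368.4  ⇒  (-4/9)·x = -95.25  ⇒  x = 214.3125°R.
In Celsius: (214.3125 - 491.67) × 5/9 = -154.0875°C.
In Fahrenheit: -154.0875 × 1.8 + 32 = -245.36°F.

-245.36°F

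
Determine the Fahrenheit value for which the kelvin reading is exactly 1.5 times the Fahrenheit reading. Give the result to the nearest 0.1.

Let F be the Fahrenheit reading. The kelvin reading is K = 5/9·F + 255.372.
Require K = 1.5·F: 5/9·F + 255.372 = 1.5·F.
(-17/18)·F = -255.372  ⇒  F = 270.4.

270.4°F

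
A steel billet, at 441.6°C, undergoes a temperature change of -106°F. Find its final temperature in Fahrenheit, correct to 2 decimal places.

720.88°F

The 106°F change is an interval, so only the factor 5/9 applies: -106 × 5/9 = -58.8889°C.
Final Celsius temperature: 441.6000 - 58.8889 = 382.7111°C.
In Fahrenheit: 382.7111 × 1.8 + 32 = 720.88°F.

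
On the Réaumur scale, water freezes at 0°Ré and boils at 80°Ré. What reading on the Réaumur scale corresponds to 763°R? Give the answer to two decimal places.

First in Celsius: (763 - 491.67) × 5/9 = 150.7389°C.
Linearly onto the Réaumur scale: 0 + (150.7389 / 100) × (80 - 0) = 120.59°Ré.

120.59°Ré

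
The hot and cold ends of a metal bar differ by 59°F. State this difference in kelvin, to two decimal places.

32.78 K

For a temperature interval the offset drops out; only the factor 5/9 applies.
59 × 5/9 = 32.78.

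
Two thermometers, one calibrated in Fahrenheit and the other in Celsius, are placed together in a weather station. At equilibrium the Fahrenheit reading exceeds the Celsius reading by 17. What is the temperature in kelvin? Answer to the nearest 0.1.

254.4 K

Let x be the Fahrenheit reading; then the Celsius reading is 5/9·x - 17.7778.
(5/9·x - 17.7778) - x = -17  ⇒  (-4/9)·x = 7/9  ⇒  x = -1.7500°F.
In Celsius: (-1.75 - 32) × 5/9 = -18.7500°C.
In kelvin: -18.7500 + 273.15 = 254.4 K.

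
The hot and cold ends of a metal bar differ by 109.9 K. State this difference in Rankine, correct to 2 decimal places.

197.82°R

For a temperature interval the offset drops out; only the factor 1.8 applies.
109.9 × 1.8 = 197.82.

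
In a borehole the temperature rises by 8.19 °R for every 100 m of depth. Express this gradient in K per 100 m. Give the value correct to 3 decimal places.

Since only a temperature interval is involved, the additive offset between the scales drops out.
A change of 1°R is a change of 5/9 K, so 8.19 × 5/9 = 4.550.

4.550 K/100 m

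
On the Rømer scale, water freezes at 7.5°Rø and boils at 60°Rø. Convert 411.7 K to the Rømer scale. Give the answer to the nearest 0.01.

First in Celsius: 411.7 - 273.15 = 138.5500°C.
Linearly onto the Rømer scale: 7.5 + (138.5500 / 100) × (60 - 7.5) = 80.24°Rø.

80.24°Rø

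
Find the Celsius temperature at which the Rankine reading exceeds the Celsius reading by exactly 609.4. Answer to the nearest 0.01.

147.16°C

Let C be the Celsius reading. The Rankine reading is R = 1.8·C + 491.67.
Require R - C = 609.4: (0.8)·C + 491.67 = 609.4.
C = (609.4 - 491.67) / (0.8) = 147.16.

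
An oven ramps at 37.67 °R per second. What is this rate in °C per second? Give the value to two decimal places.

The quantity depends on a temperature interval, so only the ratio of degree sizes applies; the offset between the scales is irrelevant.
A change of 1°R is a change of 5/9°C, so 37.67 × 5/9 = 20.93.

20.93 °C/second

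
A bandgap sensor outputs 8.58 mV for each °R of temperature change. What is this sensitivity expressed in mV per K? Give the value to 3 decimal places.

The quantity depends on a temperature interval, so only the ratio of degree sizes applies; the offset between the scales is irrelevant.
A change of 1 K is a change of 1.8°R, so per K the value is 8.58 × 1.8 = 15.444.

15.444 mV per K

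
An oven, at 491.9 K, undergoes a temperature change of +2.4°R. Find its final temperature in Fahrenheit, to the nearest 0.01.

Initial temperature in Celsius: 491.9 - 273.15 = 218.7500°C.
The 2.4°R change is an interval, so only the factor 5/9 applies: +2.4 × 5/9 = +1.3333°C.
Final Celsius temperature: 218.7500 + 1.3333 = 220.0833°C.
In Fahrenheit: 220.0833 × 1.8 + 32 = 428.15°F.

428.15°F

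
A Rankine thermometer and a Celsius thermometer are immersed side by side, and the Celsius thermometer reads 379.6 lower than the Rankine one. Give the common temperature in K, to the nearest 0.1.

133.1 K

Let x be the Rankine reading; then the Celsius reading is 5/9·x - 273.15.
(5/9·x - 273.15) - x = -379.6  ⇒  (-4/9)·x = -106.45  ⇒  x = 239.5125°R.
In Celsius: (239.5125 - 491.67) × 5/9 = -140.0875°C.
In kelvin: -140.0875 + 273.15 = 133.1 K.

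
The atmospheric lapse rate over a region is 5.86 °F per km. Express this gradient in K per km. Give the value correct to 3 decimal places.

Since only a temperature interval is involved, the additive offset between the scales drops out.
A change of 1°F is a change of 5/9 K, so 5.86 × 5/9 = 3.256.

3.256 K/km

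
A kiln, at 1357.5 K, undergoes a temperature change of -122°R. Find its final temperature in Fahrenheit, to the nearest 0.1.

Initial temperature in Celsius: 1357.5 - 273.15 = 1084.3500°C.
The 122°R change is an interval, so only the factor 5/9 applies: -122 × 5/9 = -67.7778°C.
Final Celsius temperature: 1084.3500 - 67.7778 = 1016.5722°C.
In Fahrenheit: 1016.5722 × 1.8 + 32 = 1861.8°F.

1861.8°F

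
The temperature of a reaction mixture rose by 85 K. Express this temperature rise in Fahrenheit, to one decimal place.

153.0°F

Only the scale ratio 1.8 matters for a change in temperature.
85 × 1.8 = 153.0.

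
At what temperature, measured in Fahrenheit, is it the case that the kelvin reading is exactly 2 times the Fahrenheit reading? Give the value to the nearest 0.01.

176.80°F

Let F be the Fahrenheit reading. The kelvin reading is K = 5/9·F + 255.372.
Require K = 2·F: 5/9·F + 255.372 = 2·F.
(-13/9)·F = -255.372  ⇒  F = 176.80.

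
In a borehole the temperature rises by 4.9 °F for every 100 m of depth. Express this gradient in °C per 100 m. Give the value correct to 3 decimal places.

Since only a temperature interval is involved, the additive offset between the scales drops out.
A change of 1°F is a change of 5/9°C, so 4.9 × 5/9 = 2.722.

2.722 °C/100 m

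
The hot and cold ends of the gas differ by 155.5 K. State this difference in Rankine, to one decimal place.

279.9°R

Only the scale ratio 1.8 matters for a change in temperature.
155.5 × 1.8 = 279.9.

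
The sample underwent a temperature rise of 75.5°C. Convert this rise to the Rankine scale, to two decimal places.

For a temperature interval the offset drops out; only the factor 1.8 applies.
75.5 × 1.8 = 135.90.

135.90°R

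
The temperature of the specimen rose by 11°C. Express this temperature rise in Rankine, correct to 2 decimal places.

An interval of 1°C corresponds to 1.8°R.
11 × 1.8 = 19.80.

19.80°R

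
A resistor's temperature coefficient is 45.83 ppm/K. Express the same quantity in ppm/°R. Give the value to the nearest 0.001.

The quantity depends on a temperature interval, so only the ratio of degree sizes applies; the offset between the scales is irrelevant.
A change of 1°R is a change of 5/9 K, so per °R the value is 45.83 × 5/9 = 25.461.

25.461 ppm/°R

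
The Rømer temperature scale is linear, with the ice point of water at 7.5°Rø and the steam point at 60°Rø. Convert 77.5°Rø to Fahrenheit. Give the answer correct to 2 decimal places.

272.00°F

Linear interpolation between the fixed points: C = (77.5 - 7.5) × 100 / (60 - 7.5) = 133.3333°C.
Then 133.3333 × 1.8 + 32 = 272.00°F.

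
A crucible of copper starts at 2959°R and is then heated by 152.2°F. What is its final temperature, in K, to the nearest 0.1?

1728.4 K

Initial temperature in Celsius: (2959 - 491.67) × 5/9 = 1370.7389°C.
The 152.2°F change is an interval, so only the factor 5/9 applies: +152.2 × 5/9 = +84.5556°C.
Final Celsius temperature: 1370.7389 + 84.5556 = 1455.2944°C.
In kelvin: 1455.2944 + 273.15 = 1728.4 K.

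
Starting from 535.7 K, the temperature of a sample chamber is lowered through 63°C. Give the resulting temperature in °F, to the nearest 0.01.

391.19°F

Initial temperature in Celsius: 535.7 - 273.15 = 262.5500°C.
Final Celsius temperature: 262.5500 - 63.0000 = 199.5500°C.
In Fahrenheit: 199.5500 × 1.8 + 32 = 391.19°F.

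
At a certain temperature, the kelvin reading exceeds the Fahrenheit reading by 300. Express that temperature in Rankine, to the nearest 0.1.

359.3°R

Let x be the Fahrenheit reading; then the kelvin reading is 5/9·x + 255.372.
(5/9·x + 255.372) - x = 300  ⇒  (-4/9)·x = 44.6278  ⇒  x = -100.4125°F.
In Celsius: (-100.4125 - 32) × 5/9 = -73.5625°C.
In Rankine: -73.5625 × 1.8 + 491.67 = 359.3°R.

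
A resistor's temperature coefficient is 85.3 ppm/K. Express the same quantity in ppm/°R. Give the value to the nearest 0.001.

Since only a temperature interval is involved, the additive offset between the scales drops out.
A change of 1°R is a change of 5/9 K, so per °R the value is 85.3 × 5/9 = 47.389.

47.389 ppm/°R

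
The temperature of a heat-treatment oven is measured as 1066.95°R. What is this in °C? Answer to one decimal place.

319.6°C

In Celsius: (1066.95 - 491.67) × 5/9 = 319.6000°C.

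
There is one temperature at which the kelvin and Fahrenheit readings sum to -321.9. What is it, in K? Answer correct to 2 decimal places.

Let K be the kelvin reading. The Fahrenheit reading is F = 1.8·K - 459.67.
Require K + F = -321.9: (2.8)·K - 459.67 = -321.9.
K = (-321.9 + 459.67) / (2.8) = 49.20.

49.20 K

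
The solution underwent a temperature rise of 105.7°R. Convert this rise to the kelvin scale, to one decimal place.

58.7 K

For a temperature interval the offset drops out; only the factor 5/9 applies.
105.7 × 5/9 = 58.7.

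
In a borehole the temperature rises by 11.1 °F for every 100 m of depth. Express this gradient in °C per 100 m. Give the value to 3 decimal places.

6.167 °C/100 m

Since only a temperature interval is involved, the additive offset between the scales drops out.
A change of 1°F is a change of 5/9°C, so 11.1 × 5/9 = 6.167.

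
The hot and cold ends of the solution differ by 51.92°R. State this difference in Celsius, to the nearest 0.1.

28.8°C

An interval of 1°R corresponds to 5/9°C.
51.92 × 5/9 = 28.8.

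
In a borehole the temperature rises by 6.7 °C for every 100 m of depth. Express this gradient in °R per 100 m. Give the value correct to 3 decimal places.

Since only a temperature interval is involved, the additive offset between the scales drops out.
A change of 1°C is a change of 1.8°R, so 6.7 × 1.8 = 12.060.

12.060 °R/100 m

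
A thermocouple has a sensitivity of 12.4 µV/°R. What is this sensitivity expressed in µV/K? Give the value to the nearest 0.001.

Since only a temperature interval is involved, the additive offset between the scales drops out.
A change of 1 K is a change of 1.8°R, so per K the value is 12.4 × 1.8 = 22.320.

22.320 µV/K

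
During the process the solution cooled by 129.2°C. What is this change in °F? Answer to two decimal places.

232.56°F

An interval of 1°C corresponds to 1.8°F.
129.2 × 1.8 = 232.56.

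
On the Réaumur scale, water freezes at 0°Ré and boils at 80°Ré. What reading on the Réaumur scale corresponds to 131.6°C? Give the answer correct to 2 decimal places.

Linearly onto the Réaumur scale: 0 + (131.6000 / 100) × (80 - 0) = 105.28°Ré.

105.28°Ré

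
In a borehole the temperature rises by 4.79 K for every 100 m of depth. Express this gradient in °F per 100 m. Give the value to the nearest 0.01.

8.62 °F/100 m

The quantity depends on a temperature interval, so only the ratio of degree sizes applies; the offset between the scales is irrelevant.
A change of 1 K is a change of 1.8°F, so 4.79 × 1.8 = 8.62.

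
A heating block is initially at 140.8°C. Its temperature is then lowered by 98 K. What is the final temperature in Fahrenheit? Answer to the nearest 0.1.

109.0°F

The 98 K change is an interval; Kelvin and Celsius degrees are the same size, so ΔC = -98°C.
Final Celsius temperature: 140.8000 - 98.0000 = 42.8000°C.
In Fahrenheit: 42.8000 × 1.8 + 32 = 109.0°F.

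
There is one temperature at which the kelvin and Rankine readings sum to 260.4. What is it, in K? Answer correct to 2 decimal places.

93.00 K

Let K be the kelvin reading. The Rankine reading is R = 1.8·K.
Require K + R = 260.4: (2.8)·K = 260.4.
K = (260.4) / (2.8) = 93.00.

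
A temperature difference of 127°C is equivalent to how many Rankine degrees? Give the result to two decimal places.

228.60°R

Only the scale ratio 1.8 matters for a change in temperature.
127 × 1.8 = 228.60.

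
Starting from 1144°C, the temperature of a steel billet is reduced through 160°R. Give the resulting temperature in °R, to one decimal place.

The 160°R change is an interval, so only the factor 5/9 applies: -160 × 5/9 = -88.8889°C.
Final Celsius temperature: 1144.0000 - 88.8889 = 1055.1111°C.
In Rankine: 1055.1111 × 1.8 + 491.67 = 2390.9°R.

2390.9°R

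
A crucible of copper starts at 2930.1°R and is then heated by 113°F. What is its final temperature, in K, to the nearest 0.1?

1690.6 K

Initial temperature in Celsius: (2930.1 - 491.67) × 5/9 = 1354.6833°C.
The 113°F change is an interval, so only the factor 5/9 applies: +113 × 5/9 = +62.7778°C.
Final Celsius temperature: 1354.6833 + 62.7778 = 1417.4611°C.
In kelvin: 1417.4611 + 273.15 = 1690.6 K.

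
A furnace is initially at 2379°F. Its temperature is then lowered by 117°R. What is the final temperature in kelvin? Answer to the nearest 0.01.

1512.04 K

Initial temperature in Celsius: (2379 - 32) × 5/9 = 1303.8889°C.
The 117°R change is an interval, so only the factor 5/9 applies: -117 × 5/9 = -65.0000°C.
Final Celsius temperature: 1303.8889 - 65.0000 = 1238.8889°C.
In kelvin: 1238.8889 + 273.15 = 1512.04 K.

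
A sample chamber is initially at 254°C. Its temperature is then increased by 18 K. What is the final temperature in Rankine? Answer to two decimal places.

981.27°R

The 18 K change is an interval; Kelvin and Celsius degrees are the same size, so ΔC = +18°C.
Final Celsius temperature: 254.0000 + 18.0000 = 272.0000°C.
In Rankine: 272.0000 × 1.8 + 491.67 = 981.27°R.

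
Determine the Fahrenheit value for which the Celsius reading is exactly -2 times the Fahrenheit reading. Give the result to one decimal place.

7.0°F

Let F be the Fahrenheit reading. The Celsius reading is C = 5/9·F - 17.7778.
Require C = -2·F: 5/9·F - 17.7778 = -2·F.
(23/9)·F = 17.7778  ⇒  F = 7.0.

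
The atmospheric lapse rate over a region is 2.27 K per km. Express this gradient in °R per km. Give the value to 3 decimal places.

Since only a temperature interval is involved, the additive offset between the scales drops out.
A change of 1 K is a change of 1.8°R, so 2.27 × 1.8 = 4.086.

4.086 °R/km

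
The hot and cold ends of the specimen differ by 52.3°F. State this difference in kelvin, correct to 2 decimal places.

For a temperature interval the offset drops out; only the factor 5/9 applies.
52.3 × 5/9 = 29.06.

29.06 K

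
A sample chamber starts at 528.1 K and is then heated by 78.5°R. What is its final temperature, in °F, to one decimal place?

Initial temperature in Celsius: 528.1 - 273.15 = 254.9500°C.
The 78.5°R change is an interval, so only the factor 5/9 applies: +78.5 × 5/9 = +43.6111°C.
Final Celsius temperature: 254.9500 + 43.6111 = 298.5611°C.
In Fahrenheit: 298.5611 × 1.8 + 32 = 569.4°F.

569.4°F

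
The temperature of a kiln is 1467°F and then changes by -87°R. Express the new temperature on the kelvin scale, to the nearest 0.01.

1022.04 K

Initial temperature in Celsius: (1467 - 32) × 5/9 = 797.2222°C.
The 87°R change is an interval, so only the factor 5/9 applies: -87 × 5/9 = -48.3333°C.
Final Celsius temperature: 797.2222 - 48.3333 = 748.8889°C.
In kelvin: 748.8889 + 273.15 = 1022.04 K.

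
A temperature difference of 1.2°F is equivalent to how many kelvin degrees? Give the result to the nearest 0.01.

0.67 K

For a temperature interval the offset drops out; only the factor 5/9 applies.
1.2 × 5/9 = 0.67.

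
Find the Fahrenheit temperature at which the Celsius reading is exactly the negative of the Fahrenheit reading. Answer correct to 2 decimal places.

11.43°F

Let F be the Fahrenheit reading. The Celsius reading is C = 5/9·F - 17.7778.
Require C = -1·F: 5/9·F - 17.7778 = -1·F.
(14/9)·F = 17.7778  ⇒  F = 11.43.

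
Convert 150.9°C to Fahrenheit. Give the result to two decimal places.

In Fahrenheit: 150.9000 × 1.8 + 32 = 303.62°F.

303.62°F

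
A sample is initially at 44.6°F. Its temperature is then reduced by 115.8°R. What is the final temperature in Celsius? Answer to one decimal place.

-57.3°C

Initial temperature in Celsius: (44.6 - 32) × 5/9 = 7.0000°C.
The 115.8°R change is an interval, so only the factor 5/9 applies: -115.8 × 5/9 = -64.3333°C.
Final Celsius temperature: 7.0000 - 64.3333 = -57.3333°C.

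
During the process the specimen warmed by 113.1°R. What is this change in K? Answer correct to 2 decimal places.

62.83 K

Only the scale ratio 5/9 matters for a change in temperature.
113.1 × 5/9 = 62.83.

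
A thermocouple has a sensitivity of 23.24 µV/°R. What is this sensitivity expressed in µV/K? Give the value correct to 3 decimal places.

The quantity depends on a temperature interval, so only the ratio of degree sizes applies; the offset between the scales is irrelevant.
A change of 1 K is a change of 1.8°R, so per K the value is 23.24 × 1.8 = 41.832.

41.832 µV/K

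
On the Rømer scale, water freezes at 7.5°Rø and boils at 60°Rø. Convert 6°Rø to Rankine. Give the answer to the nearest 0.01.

Linear interpolation between the fixed points: C = (6 - 7.5) × 100 / (60 - 7.5) = -2.8571°C.
Then -2.8571 × 1.8 + 491.67 = 486.53°R.

486.53°R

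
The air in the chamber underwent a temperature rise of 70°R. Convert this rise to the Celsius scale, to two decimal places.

38.89°C

For a temperature interval the offset drops out; only the factor 5/9 applies.
70 × 5/9 = 38.89.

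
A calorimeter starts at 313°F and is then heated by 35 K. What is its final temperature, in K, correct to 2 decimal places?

464.26 K

Initial temperature in Celsius: (313 - 32) × 5/9 = 156.1111°C.
The 35 K change is an interval; Kelvin and Celsius degrees are the same size, so ΔC = +35°C.
Final Celsius temperature: 156.1111 + 35.0000 = 191.1111°C.
In kelvin: 191.1111 + 273.15 = 464.26 K.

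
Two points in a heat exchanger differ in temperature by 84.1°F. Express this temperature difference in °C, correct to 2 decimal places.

Only the scale ratio 5/9 matters for a change in temperature.
84.1 × 5/9 = 46.72.

46.72°C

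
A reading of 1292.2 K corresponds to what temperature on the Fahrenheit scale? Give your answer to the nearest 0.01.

1866.29°F

In Celsius: 1292.2 - 273.15 = 1019.0500°C.
In Fahrenheit: 1019.0500 × 1.8 + 32 = 1866.29°F.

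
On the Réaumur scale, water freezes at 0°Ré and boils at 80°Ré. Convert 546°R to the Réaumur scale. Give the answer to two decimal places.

24.15°Ré

First in Celsius: (546 - 491.67) × 5/9 = 30.1833°C.
Linearly onto the Réaumur scale: 0 + (30.1833 / 100) × (80 - 0) = 24.15°Ré.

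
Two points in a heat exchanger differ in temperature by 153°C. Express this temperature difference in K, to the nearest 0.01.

153.00 K

Celsius and kelvin degrees are the same size, so the interval is unchanged: 153.00.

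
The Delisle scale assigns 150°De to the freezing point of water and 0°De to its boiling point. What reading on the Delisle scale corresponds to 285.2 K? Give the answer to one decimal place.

131.9°De

First in Celsius: 285.2 - 273.15 = 12.0500°C.
Linearly onto the Delisle scale: 150 + (12.0500 / 100) × (0 - 150) = 131.9°De.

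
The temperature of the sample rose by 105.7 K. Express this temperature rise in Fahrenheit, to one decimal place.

An interval of 1 K corresponds to 1.8°F.
105.7 × 1.8 = 190.3.

190.3°F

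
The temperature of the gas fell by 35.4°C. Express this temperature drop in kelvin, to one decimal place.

35.4 K

Celsius and kelvin degrees are the same size, so the interval is unchanged: 35.4.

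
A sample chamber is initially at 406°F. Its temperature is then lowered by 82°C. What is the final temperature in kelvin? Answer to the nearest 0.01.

Initial temperature in Celsius: (406 - 32) × 5/9 = 207.7778°C.
Final Celsius temperature: 207.7778 - 82.0000 = 125.7778°C.
In kelvin: 125.7778 + 273.15 = 398.93 K.

398.93 K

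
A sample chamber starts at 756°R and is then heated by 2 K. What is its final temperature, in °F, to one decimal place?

299.9°F

Initial temperature in Celsius: (756 - 491.67) × 5/9 = 146.8500°C.
The 2 K change is an interval; Kelvin and Celsius degrees are the same size, so ΔC = +2°C.
Final Celsius temperature: 146.8500 + 2.0000 = 148.8500°C.
In Fahrenheit: 148.8500 × 1.8 + 32 = 299.9°F.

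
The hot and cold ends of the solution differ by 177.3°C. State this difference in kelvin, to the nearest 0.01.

177.30 K

Celsius and kelvin degrees are the same size, so the interval is unchanged: 177.30.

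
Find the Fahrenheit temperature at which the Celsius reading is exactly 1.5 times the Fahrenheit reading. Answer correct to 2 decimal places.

Let F be the Fahrenheit reading. The Celsius reading is C = 5/9·F - 17.7778.
Require C = 1.5·F: 5/9·F - 17.7778 = 1.5·F.
(-17/18)·F = 17.7778  ⇒  F = -18.82.

-18.82°F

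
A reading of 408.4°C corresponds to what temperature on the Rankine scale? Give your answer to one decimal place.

1226.8°R

In Rankine: 408.4000 × 1.8 + 491.67 = 1226.8°R.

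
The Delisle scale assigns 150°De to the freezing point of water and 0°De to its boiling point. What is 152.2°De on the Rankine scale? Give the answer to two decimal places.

489.03°R

Linear interpolation between the fixed points: C = (152.2 - 150) × 100 / (0 - 150) = -1.4667°C.
Then -1.4667 × 1.8 + 491.67 = 489.03°R.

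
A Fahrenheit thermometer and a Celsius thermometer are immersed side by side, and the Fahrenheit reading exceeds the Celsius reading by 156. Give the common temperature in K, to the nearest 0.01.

Let x be the Fahrenheit reading; then the Celsius reading is 5/9·x - 17.7778.
(5/9·x - 17.7778) - x = -156  ⇒  (-4/9)·x = -138.222  ⇒  x = 311.0000°F.
In Celsius: (311 - 32) × 5/9 = 155.0000°C.
In kelvin: 155.0000 + 273.15 = 428.15 K.

428.15 K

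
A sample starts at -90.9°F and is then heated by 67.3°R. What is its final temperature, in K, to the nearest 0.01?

Initial temperature in Celsius: (-90.9 - 32) × 5/9 = -68.2778°C.
The 67.3°R change is an interval, so only the factor 5/9 applies: +67.3 × 5/9 = +37.3889°C.
Final Celsius temperature: -68.2778 + 37.3889 = -30.8889°C.
In kelvin: -30.8889 + 273.15 = 242.26 K.

242.26 K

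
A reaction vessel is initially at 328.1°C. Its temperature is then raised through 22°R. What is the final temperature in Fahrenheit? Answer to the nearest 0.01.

The 22°R change is an interval, so only the factor 5/9 applies: +22 × 5/9 = +12.2222°C.
Final Celsius temperature: 328.1000 + 12.2222 = 340.3222°C.
In Fahrenheit: 340.3222 × 1.8 + 32 = 644.58°F.

644.58°F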